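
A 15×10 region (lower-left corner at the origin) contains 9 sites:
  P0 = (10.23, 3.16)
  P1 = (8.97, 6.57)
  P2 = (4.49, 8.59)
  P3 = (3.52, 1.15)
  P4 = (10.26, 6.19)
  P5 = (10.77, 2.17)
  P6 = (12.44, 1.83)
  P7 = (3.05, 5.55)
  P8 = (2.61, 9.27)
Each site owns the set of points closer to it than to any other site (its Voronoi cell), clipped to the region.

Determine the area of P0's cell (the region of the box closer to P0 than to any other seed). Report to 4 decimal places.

Area of P0's cell: 12.8021

1. box [0,15]×[0,10]: [(0, 0) (15, 0) (15, 10) (0, 10)]
2. ⊥bis P0·P1 via (9.6,4.865): [(0, 1.3178) (0, 0) (15, 0) (15, 6.8603)]  |A|=61.3357
3. ⊥bis P0·P2 via (7.36,5.875): [(4.6874, 3.0498) (1.8023, 0) (15, 0) (15, 6.8603)]  |A|=55.499
4. ⊥bis P0·P3 via (6.875,2.155): [(6.4157, 3.6884) (7.5205, 0) (15, 0) (15, 6.8603)]  |A|=43.2391
5. ⊥bis P0·P4 via (10.245,4.675): [(9.116, 4.6862) (6.4157, 3.6884) (7.5205, 0) (15, 0) (15, 4.6279)]  |A|=36.6715
6. ⊥bis P0·P5 via (10.5,2.665): [(14.1148, 4.6367) (9.116, 4.6862) (6.4157, 3.6884) (7.2528, 0.8938)]  |A|=13.7155
7. ⊥bis P0·P6 via (11.335,2.495): [(11.8953, 3.4261) (12.6327, 4.6514) (9.116, 4.6862) (6.4157, 3.6884) (7.2528, 0.8938)]  |A|=12.8021
8. ⊥bis P0·P7 via (6.64,4.355): [(11.8953, 3.4261) (12.6327, 4.6514) (9.116, 4.6862) (6.4184, 3.6894) (6.4168, 3.6845) (7.2528, 0.8938)]  |A|=12.8021
9. ⊥bis P0·P8 via (6.42,6.215): [(11.8953, 3.4261) (12.6327, 4.6514) (9.116, 4.6862) (6.4184, 3.6894) (6.4168, 3.6845) (7.2528, 0.8938)]  |A|=12.8021
10. canonical 6-gon: [(11.8953, 3.4261) (12.6327, 4.6514) (9.116, 4.6862) (6.4184, 3.6894) (6.4168, 3.6845) (7.2528, 0.8938)]
11. shoelace: 12.8021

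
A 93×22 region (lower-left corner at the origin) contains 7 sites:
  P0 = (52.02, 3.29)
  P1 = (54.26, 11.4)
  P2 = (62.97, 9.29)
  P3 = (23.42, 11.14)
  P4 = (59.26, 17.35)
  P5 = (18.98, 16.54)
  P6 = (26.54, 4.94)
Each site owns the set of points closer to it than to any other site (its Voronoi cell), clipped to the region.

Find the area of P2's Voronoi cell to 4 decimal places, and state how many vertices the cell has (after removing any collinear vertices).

1. box [0,93]×[0,22]: [(0, 0) (93, 0) (93, 22) (0, 22)]
2. ⊥bis P2·P0 via (57.495,6.29): [(60.9416, 0) (93, 0) (93, 22) (48.8868, 22)]  |A|=837.8881
3. ⊥bis P2·P1 via (58.615,10.345): [(57.5905, 6.1158) (60.9416, 0) (93, 0) (93, 22) (61.4384, 22)]  |A|=738.2015
4. ⊥bis P2·P3 via (43.195,10.215): [(57.5905, 6.1158) (60.9416, 0) (93, 0) (93, 22) (61.4384, 22)]  |A|=738.2015
5. ⊥bis P2·P4 via (61.115,13.32): [(59.1124, 12.3982) (57.5905, 6.1158) (60.9416, 0) (93, 0) (93, 22) (79.9724, 22)]  |A|=649.2219
6. ⊥bis P2·P5 via (40.975,12.915): [(59.1124, 12.3982) (57.5905, 6.1158) (60.9416, 0) (93, 0) (93, 22) (79.9724, 22)]  |A|=649.2219
7. ⊥bis P2·P6 via (44.755,7.115): [(59.1124, 12.3982) (57.5905, 6.1158) (60.9416, 0) (93, 0) (93, 22) (79.9724, 22)]  |A|=649.2219
8. canonical 6-gon: [(59.1124, 12.3982) (57.5905, 6.1158) (60.9416, 0) (93, 0) (93, 22) (79.9724, 22)]
9. shoelace: 649.2219

Area of P2's cell: 649.2219 (6 vertices)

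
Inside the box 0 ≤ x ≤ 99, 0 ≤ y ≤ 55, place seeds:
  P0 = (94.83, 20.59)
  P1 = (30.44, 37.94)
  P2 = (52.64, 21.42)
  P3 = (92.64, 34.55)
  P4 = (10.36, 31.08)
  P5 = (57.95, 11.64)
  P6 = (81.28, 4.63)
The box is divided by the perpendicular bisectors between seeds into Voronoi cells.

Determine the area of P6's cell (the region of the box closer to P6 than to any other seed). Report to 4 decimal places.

1. box [0,99]×[0,55]: [(0, 0) (99, 0) (99, 55) (0, 55)]
2. ⊥bis P6·P0 via (88.055,12.61): [(0, 0) (99, 0) (99, 3.3177) (38.1255, 55) (0, 55)]  |A|=3871.9342
3. ⊥bis P6·P1 via (55.86,21.285): [(41.9142, 0) (99, 0) (99, 3.3177) (63.7153, 33.2743)]  |A|=1008.2778
4. ⊥bis P6·P2 via (66.96,13.025): [(59.3242, 0) (99, 0) (99, 3.3177) (73.8078, 24.7058)]  |A|=531.9024
5. ⊥bis P6·P3 via (86.96,19.59): [(73.7492, 24.6059) (59.3242, 0) (99, 0) (99, 3.3177) (74.0682, 24.4847)]  |A|=531.8829
6. ⊥bis P6·P4 via (45.82,17.855): [(73.7492, 24.6059) (59.3242, 0) (99, 0) (99, 3.3177) (74.0682, 24.4847)]  |A|=531.8829
7. ⊥bis P6·P5 via (69.615,8.135): [(67.1707, 0) (99, 0) (99, 3.3177) (74.4343, 24.174)]  |A|=425.472
8. canonical 4-gon: [(67.1707, 0) (99, 0) (99, 3.3177) (74.4343, 24.174)]
9. shoelace: 425.472

Area of P6's cell: 425.4720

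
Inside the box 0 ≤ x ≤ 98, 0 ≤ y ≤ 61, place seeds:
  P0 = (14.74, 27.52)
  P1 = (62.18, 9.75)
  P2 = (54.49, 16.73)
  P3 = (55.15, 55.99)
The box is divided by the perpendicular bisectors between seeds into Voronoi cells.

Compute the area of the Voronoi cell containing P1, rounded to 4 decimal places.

1. box [0,98]×[0,61]: [(0, 0) (98, 0) (98, 61) (0, 61)]
2. ⊥bis P1·P0 via (38.46,18.635): [(31.4797, 0) (98, 0) (98, 61) (54.329, 61)]  |A|=3360.8333
3. ⊥bis P1·P2 via (58.335,13.24): [(46.3174, 0) (98, 0) (98, 56.9397)]  |A|=1471.3951
4. ⊥bis P1·P3 via (58.665,32.87): [(78.9522, 35.9543) (46.3174, 0) (98, 0) (98, 38.8502)]  |A|=1299.1123
5. canonical 4-gon: [(78.9522, 35.9543) (46.3174, 0) (98, 0) (98, 38.8502)]
6. shoelace: 1299.1123

Area of P1's cell: 1299.1123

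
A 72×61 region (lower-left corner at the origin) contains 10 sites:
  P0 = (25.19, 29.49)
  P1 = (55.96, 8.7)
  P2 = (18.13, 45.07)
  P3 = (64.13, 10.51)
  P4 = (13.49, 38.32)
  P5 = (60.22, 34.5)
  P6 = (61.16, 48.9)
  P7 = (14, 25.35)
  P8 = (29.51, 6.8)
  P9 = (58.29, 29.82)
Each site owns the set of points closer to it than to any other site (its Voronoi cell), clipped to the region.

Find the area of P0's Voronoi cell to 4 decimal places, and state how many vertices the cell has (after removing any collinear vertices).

Area of P0's cell: 477.9749 (8 vertices)

1. box [0,72]×[0,61]: [(0, 0) (72, 0) (72, 61) (0, 61)]
2. ⊥bis P0·P1 via (40.575,19.095): [(0, 0) (27.6733, 0) (68.8885, 61) (0, 61)]  |A|=2945.1337
3. ⊥bis P0·P2 via (21.66,37.28): [(0, 27.4649) (0, 0) (27.6733, 0) (66.6305, 57.6582)]  |A|=1712.7956
4. ⊥bis P0·P3 via (44.66,20): [(61.9903, 55.5555) (0, 27.4649) (0, 0) (27.6733, 0) (53.6541, 38.4525)]  |A|=1681.8794
5. ⊥bis P0·P4 via (19.34,33.905): [(61.9903, 55.5555) (22.0052, 37.4364) (0, 8.279) (0, 0) (27.6733, 0) (53.6541, 38.4525)]  |A|=1470.7848
6. ⊥bis P0·P5 via (42.705,31.995): [(40.7143, 45.9143) (22.0052, 37.4364) (0, 8.279) (0, 0) (27.6733, 0) (43.8555, 23.9503)]  |A|=1198.6432
7. ⊥bis P0·P6 via (43.175,39.195): [(41.1344, 42.9765) (39.7781, 45.4901) (22.0052, 37.4364) (0, 8.279) (0, 0) (27.6733, 0) (43.8555, 23.9503)]  |A|=1197.1789
8. ⊥bis P0·P7 via (19.595,27.42): [(41.1344, 42.9765) (39.7781, 45.4901) (22.0052, 37.4364) (17.9011, 31.9984) (29.0085, 1.9762) (43.8555, 23.9503)]  |A|=649.3082
9. ⊥bis P0·P8 via (27.35,18.145): [(41.1344, 42.9765) (39.7781, 45.4901) (22.0052, 37.4364) (17.9011, 31.9984) (23.311, 17.376) (41.7908, 20.8944) (43.8555, 23.9503)]  |A|=496.9924
10. ⊥bis P0·P9 via (41.74,29.655): [(41.6426, 39.4232) (41.1344, 42.9765) (39.7781, 45.4901) (22.0052, 37.4364) (17.9011, 31.9984) (23.311, 17.376) (41.7908, 20.8944) (41.8268, 20.9477)]  |A|=477.9749
11. canonical 8-gon: [(41.6426, 39.4232) (41.1344, 42.9765) (39.7781, 45.4901) (22.0052, 37.4364) (17.9011, 31.9984) (23.311, 17.376) (41.7908, 20.8944) (41.8268, 20.9477)]
12. shoelace: 477.9749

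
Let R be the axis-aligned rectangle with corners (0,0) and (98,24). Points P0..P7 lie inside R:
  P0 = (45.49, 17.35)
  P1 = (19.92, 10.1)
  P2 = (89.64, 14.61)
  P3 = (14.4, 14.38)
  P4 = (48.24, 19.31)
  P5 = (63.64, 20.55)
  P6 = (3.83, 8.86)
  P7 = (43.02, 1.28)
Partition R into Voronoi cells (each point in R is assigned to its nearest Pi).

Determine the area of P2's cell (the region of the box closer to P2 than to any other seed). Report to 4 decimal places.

1. box [0,98]×[0,24]: [(0, 0) (98, 0) (98, 24) (0, 24)]
2. ⊥bis P2·P0 via (67.565,15.98): [(66.5733, 0) (98, 0) (98, 24) (68.0627, 24)]  |A|=736.3681
3. ⊥bis P2·P1 via (54.78,12.355): [(66.5733, 0) (98, 0) (98, 24) (68.0627, 24)]  |A|=736.3681
4. ⊥bis P2·P3 via (52.02,14.495): [(66.5733, 0) (98, 0) (98, 24) (68.0627, 24)]  |A|=736.3681
5. ⊥bis P2·P4 via (68.94,16.96): [(67.0146, 0) (98, 0) (98, 24) (69.7392, 24)]  |A|=710.9542
6. ⊥bis P2·P5 via (76.64,17.58): [(72.6236, 0) (98, 0) (98, 24) (78.1067, 24)]  |A|=543.2356
7. ⊥bis P2·P6 via (46.735,11.735): [(72.6236, 0) (98, 0) (98, 24) (78.1067, 24)]  |A|=543.2356
8. ⊥bis P2·P7 via (66.33,7.945): [(72.6236, 0) (98, 0) (98, 24) (78.1067, 24)]  |A|=543.2356
9. canonical 4-gon: [(72.6236, 0) (98, 0) (98, 24) (78.1067, 24)]
10. shoelace: 543.2356

Area of P2's cell: 543.2356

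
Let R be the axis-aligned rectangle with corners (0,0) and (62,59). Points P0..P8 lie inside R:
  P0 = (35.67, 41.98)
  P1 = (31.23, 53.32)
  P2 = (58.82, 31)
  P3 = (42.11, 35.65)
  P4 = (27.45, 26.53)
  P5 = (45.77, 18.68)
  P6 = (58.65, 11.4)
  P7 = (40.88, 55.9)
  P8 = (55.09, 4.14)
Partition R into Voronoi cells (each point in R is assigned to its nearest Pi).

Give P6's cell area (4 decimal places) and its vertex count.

Area of P6's cell: 127.3765 (4 vertices)

1. box [0,62]×[0,59]: [(0, 0) (62, 0) (62, 59) (0, 59)]
2. ⊥bis P6·P0 via (47.16,26.69): [(11.643, 0) (62, 0) (62, 37.8418)]  |A|=952.8003
3. ⊥bis P6·P1 via (44.94,32.36): [(11.643, 0) (62, 0) (62, 37.8418)]  |A|=952.8003
4. ⊥bis P6·P2 via (58.735,21.2): [(40.0698, 21.3619) (11.643, 0) (62, 0) (62, 21.1717)]  |A|=770.0101
5. ⊥bis P6·P3 via (50.38,23.525): [(47.1189, 21.3008) (15.889, 0) (62, 0) (62, 21.1717)]  |A|=648.6281
6. ⊥bis P6·P4 via (43.05,18.965): [(47.1189, 21.3008) (42.7315, 18.3083) (33.8532, 0) (62, 0) (62, 21.1717)]  |A|=484.1815
7. ⊥bis P6·P5 via (52.21,15.04): [(55.7066, 21.2263) (43.7091, 0) (62, 0) (62, 21.1717)]  |A|=260.7445
8. ⊥bis P6·P7 via (49.765,33.65): [(55.7066, 21.2263) (43.7091, 0) (62, 0) (62, 21.1717)]  |A|=260.7445
9. ⊥bis P6·P8 via (56.87,7.77): [(55.7066, 21.2263) (50.0039, 11.1369) (62, 5.2545) (62, 21.1717)]  |A|=127.3765
10. canonical 4-gon: [(55.7066, 21.2263) (50.0039, 11.1369) (62, 5.2545) (62, 21.1717)]
11. shoelace: 127.3765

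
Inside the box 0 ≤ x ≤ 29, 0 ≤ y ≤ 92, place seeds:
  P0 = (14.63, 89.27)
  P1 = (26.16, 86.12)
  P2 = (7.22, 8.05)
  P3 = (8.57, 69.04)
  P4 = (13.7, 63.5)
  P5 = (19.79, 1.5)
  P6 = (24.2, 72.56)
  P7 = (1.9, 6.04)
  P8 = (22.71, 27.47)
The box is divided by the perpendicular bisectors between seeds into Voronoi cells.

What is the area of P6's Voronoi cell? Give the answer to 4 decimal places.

Area of P6's cell: 207.4956

1. box [0,29]×[0,92]: [(0, 0) (29, 0) (29, 92) (0, 92)]
2. ⊥bis P6·P0 via (19.415,80.915): [(0, 69.7958) (0, 0) (29, 0) (29, 86.4044)]  |A|=2264.9036
3. ⊥bis P6·P1 via (25.18,79.34): [(18.3809, 80.3228) (0, 69.7958) (0, 0) (29, 0) (29, 78.7878)]  |A|=2224.463
4. ⊥bis P6·P2 via (15.71,40.305): [(18.3809, 80.3228) (0, 69.7958) (0, 44.4401) (29, 36.8069) (29, 78.7878)]  |A|=1046.3818
5. ⊥bis P6·P3 via (16.385,70.8): [(18.3809, 80.3228) (14.7134, 78.2224) (23.728, 38.1945) (29, 36.8069) (29, 78.7878)]  |A|=413.1075
6. ⊥bis P6·P4 via (18.95,68.03): [(18.3809, 80.3228) (14.7134, 78.2224) (16.3232, 71.0743) (29, 56.3826) (29, 78.7878)]  |A|=207.4956
7. ⊥bis P6·P5 via (21.995,37.03): [(18.3809, 80.3228) (14.7134, 78.2224) (16.3232, 71.0743) (29, 56.3826) (29, 78.7878)]  |A|=207.4956
8. ⊥bis P6·P7 via (13.05,39.3): [(18.3809, 80.3228) (14.7134, 78.2224) (16.3232, 71.0743) (29, 56.3826) (29, 78.7878)]  |A|=207.4956
9. ⊥bis P6·P8 via (23.455,50.015): [(18.3809, 80.3228) (14.7134, 78.2224) (16.3232, 71.0743) (29, 56.3826) (29, 78.7878)]  |A|=207.4956
10. canonical 5-gon: [(18.3809, 80.3228) (14.7134, 78.2224) (16.3232, 71.0743) (29, 56.3826) (29, 78.7878)]
11. shoelace: 207.4956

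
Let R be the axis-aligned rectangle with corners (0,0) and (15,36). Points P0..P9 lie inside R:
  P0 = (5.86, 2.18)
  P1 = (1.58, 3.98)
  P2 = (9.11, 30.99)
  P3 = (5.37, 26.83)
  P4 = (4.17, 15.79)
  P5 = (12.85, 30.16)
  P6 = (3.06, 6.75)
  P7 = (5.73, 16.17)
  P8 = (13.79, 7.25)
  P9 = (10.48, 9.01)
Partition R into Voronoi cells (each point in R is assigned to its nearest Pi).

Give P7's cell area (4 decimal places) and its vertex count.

1. box [0,15]×[0,36]: [(0, 0) (15, 0) (15, 36) (0, 36)]
2. ⊥bis P7·P0 via (5.795,9.175): [(0, 9.1212) (15, 9.2605) (15, 36) (0, 36)]  |A|=402.1373
3. ⊥bis P7·P1 via (3.655,10.075): [(0, 11.3193) (6.2852, 9.1796) (15, 9.2605) (15, 36) (0, 36)]  |A|=395.2293
4. ⊥bis P7·P2 via (7.42,23.58): [(0, 25.2723) (0, 11.3193) (6.2852, 9.1796) (15, 9.2605) (15, 21.8512)]  |A|=208.6557
5. ⊥bis P7·P3 via (5.55,21.5): [(0, 21.3126) (0, 11.3193) (6.2852, 9.1796) (15, 9.2605) (15, 21.8191)]  |A|=178.7172
6. ⊥bis P7·P4 via (4.95,15.98): [(3.6213, 21.4349) (6.6058, 9.1825) (15, 9.2605) (15, 21.8191)]  |A|=122.9913
7. ⊥bis P7·P5 via (9.29,23.165): [(12.1252, 21.7221) (3.6213, 21.4349) (6.6058, 9.1825) (15, 9.2605) (15, 20.259)]  |A|=120.7487
8. ⊥bis P7·P6 via (4.395,11.46): [(12.1252, 21.7221) (3.6213, 21.4349) (6.1738, 10.9558) (12.2452, 9.2349) (15, 9.2605) (15, 20.259)]  |A|=115.7373
9. ⊥bis P7·P8 via (9.76,11.71): [(12.1252, 21.7221) (3.6213, 21.4349) (6.1738, 10.9558) (8.2683, 10.3621) (15, 16.4448) (15, 20.259)]  |A|=89.9528
10. ⊥bis P7·P9 via (8.105,12.59): [(12.1252, 21.7221) (3.6213, 21.4349) (6.0998, 11.2597) (15, 17.1642) (15, 20.259)]  |A|=76.8387
11. canonical 5-gon: [(12.1252, 21.7221) (3.6213, 21.4349) (6.0998, 11.2597) (15, 17.1642) (15, 20.259)]
12. shoelace: 76.8387

Area of P7's cell: 76.8387 (5 vertices)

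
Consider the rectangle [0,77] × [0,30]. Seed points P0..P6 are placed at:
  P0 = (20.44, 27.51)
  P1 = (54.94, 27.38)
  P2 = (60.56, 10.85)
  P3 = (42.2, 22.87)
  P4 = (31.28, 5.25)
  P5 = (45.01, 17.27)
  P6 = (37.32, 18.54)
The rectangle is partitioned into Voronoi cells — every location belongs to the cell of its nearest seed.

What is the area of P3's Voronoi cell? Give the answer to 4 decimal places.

Area of P3's cell: 117.7848

1. box [0,77]×[0,30]: [(0, 0) (77, 0) (77, 30) (0, 30)]
2. ⊥bis P3·P0 via (31.32,25.19): [(25.9486, 0) (77, 0) (77, 30) (32.3457, 30)]  |A|=1435.586
3. ⊥bis P3·P1 via (48.57,25.125): [(25.9486, 0) (57.4643, 0) (46.8442, 30) (32.3457, 30)]  |A|=690.2145
4. ⊥bis P3·P2 via (51.38,16.86): [(25.9486, 0) (40.342, 0) (51.4552, 16.9748) (46.8442, 30) (32.3457, 30)]  |A|=544.8903
5. ⊥bis P3·P4 via (36.74,14.06): [(29.8564, 18.3261) (45.8504, 8.4138) (51.4552, 16.9748) (46.8442, 30) (32.3457, 30)]  |A|=318.4166
6. ⊥bis P3·P5 via (43.605,20.07): [(29.8564, 18.3261) (34.4527, 15.4775) (49.3406, 22.9481) (46.8442, 30) (32.3457, 30)]  |A|=197.4707
7. ⊥bis P3·P6 via (39.76,20.705): [(32.1842, 29.243) (41.3344, 18.9306) (49.3406, 22.9481) (46.8442, 30) (32.3457, 30)]  |A|=117.7848
8. canonical 5-gon: [(32.1842, 29.243) (41.3344, 18.9306) (49.3406, 22.9481) (46.8442, 30) (32.3457, 30)]
9. shoelace: 117.7848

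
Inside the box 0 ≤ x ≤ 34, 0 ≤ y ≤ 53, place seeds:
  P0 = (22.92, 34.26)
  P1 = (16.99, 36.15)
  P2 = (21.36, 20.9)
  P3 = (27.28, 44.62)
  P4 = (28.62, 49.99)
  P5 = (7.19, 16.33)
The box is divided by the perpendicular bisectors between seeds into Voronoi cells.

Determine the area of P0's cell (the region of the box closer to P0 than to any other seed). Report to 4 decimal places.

1. box [0,34]×[0,53]: [(0, 0) (34, 0) (34, 53) (0, 53)]
2. ⊥bis P0·P1 via (19.955,35.205): [(8.7345, 0) (34, 0) (34, 53) (25.6266, 53)]  |A|=891.4305
3. ⊥bis P0·P2 via (22.14,27.58): [(17.6904, 28.0996) (34, 26.1951) (34, 53) (25.6266, 53)]  |A|=322.8393
4. ⊥bis P0·P3 via (25.1,39.44): [(21.7536, 40.8483) (17.6904, 28.0996) (34, 26.1951) (34, 35.6944)]  |A|=165.9987
5. ⊥bis P0·P4 via (25.77,42.125): [(21.7536, 40.8483) (17.6904, 28.0996) (34, 26.1951) (34, 35.6944)]  |A|=165.9987
6. ⊥bis P0·P5 via (15.055,25.295): [(21.7536, 40.8483) (17.6904, 28.0996) (34, 26.1951) (34, 35.6944)]  |A|=165.9987
7. canonical 4-gon: [(21.7536, 40.8483) (17.6904, 28.0996) (34, 26.1951) (34, 35.6944)]
8. shoelace: 165.9987

Area of P0's cell: 165.9987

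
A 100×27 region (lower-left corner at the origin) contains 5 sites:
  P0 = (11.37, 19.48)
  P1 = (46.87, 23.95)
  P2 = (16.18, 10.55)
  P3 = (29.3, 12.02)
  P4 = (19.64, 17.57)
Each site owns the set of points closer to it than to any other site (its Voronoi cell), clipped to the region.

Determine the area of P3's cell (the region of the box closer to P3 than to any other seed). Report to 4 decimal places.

Area of P3's cell: 422.9044

1. box [0,100]×[0,27]: [(0, 0) (100, 0) (100, 27) (0, 27)]
2. ⊥bis P3·P0 via (20.335,15.75): [(13.782, 0) (100, 0) (100, 27) (25.0157, 27)]  |A|=2176.2308
3. ⊥bis P3·P1 via (38.085,17.985): [(13.782, 0) (50.2968, 0) (31.9638, 27) (25.0157, 27)]  |A|=586.7491
4. ⊥bis P3·P2 via (22.74,11.285): [(21.8356, 19.3567) (24.0044, 0) (50.2968, 0) (31.9638, 27) (25.0157, 27)]  |A|=487.8131
5. ⊥bis P3·P4 via (24.47,14.795): [(22.6932, 11.7025) (24.0044, 0) (50.2968, 0) (31.9638, 27) (31.4822, 27)]  |A|=422.9044
6. canonical 5-gon: [(22.6932, 11.7025) (24.0044, 0) (50.2968, 0) (31.9638, 27) (31.4822, 27)]
7. shoelace: 422.9044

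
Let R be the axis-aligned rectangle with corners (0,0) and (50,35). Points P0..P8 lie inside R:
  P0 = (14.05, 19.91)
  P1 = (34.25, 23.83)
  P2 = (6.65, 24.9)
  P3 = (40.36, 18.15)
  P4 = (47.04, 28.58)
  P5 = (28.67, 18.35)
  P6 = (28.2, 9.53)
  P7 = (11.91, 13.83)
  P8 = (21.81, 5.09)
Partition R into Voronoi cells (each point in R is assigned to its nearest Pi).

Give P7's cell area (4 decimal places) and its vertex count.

1. box [0,50]×[0,35]: [(0, 0) (50, 0) (50, 35) (0, 35)]
2. ⊥bis P7·P0 via (12.98,16.87): [(0, 21.4386) (0, 0) (50, 0) (50, 3.8399)]  |A|=631.9638
3. ⊥bis P7·P1 via (23.08,18.83): [(26.0103, 12.2837) (0, 21.4386) (0, 0) (31.5088, 0)]  |A|=472.3347
4. ⊥bis P7·P2 via (9.28,19.365): [(26.0103, 12.2837) (7.838, 18.6798) (0, 14.9555) (0, 0) (31.5088, 0)]  |A|=446.9274
5. ⊥bis P7·P3 via (26.135,15.99): [(27.0507, 9.9594) (26.0103, 12.2837) (7.838, 18.6798) (0, 14.9555) (0, 0) (28.563, 0)]  |A|=432.258
6. ⊥bis P7·P4 via (29.475,21.205): [(27.0507, 9.9594) (26.0103, 12.2837) (7.838, 18.6798) (0, 14.9555) (0, 0) (28.563, 0)]  |A|=432.258
7. ⊥bis P7·P5 via (20.29,16.09): [(20.8242, 14.109) (7.838, 18.6798) (0, 14.9555) (0, 0) (24.6293, 0)]  |A|=371.5621
8. ⊥bis P7·P6 via (20.055,11.68): [(20.7071, 14.1503) (7.838, 18.6798) (0, 14.9555) (0, 0) (16.9719, 0)]  |A|=316.6365
9. ⊥bis P7·P8 via (16.86,9.46): [(20.5818, 13.6758) (20.7071, 14.1503) (7.838, 18.6798) (0, 14.9555) (0, 0) (8.5084, 0)]  |A|=258.7644
10. canonical 6-gon: [(20.5818, 13.6758) (20.7071, 14.1503) (7.838, 18.6798) (0, 14.9555) (0, 0) (8.5084, 0)]
11. shoelace: 258.7644

Area of P7's cell: 258.7644 (6 vertices)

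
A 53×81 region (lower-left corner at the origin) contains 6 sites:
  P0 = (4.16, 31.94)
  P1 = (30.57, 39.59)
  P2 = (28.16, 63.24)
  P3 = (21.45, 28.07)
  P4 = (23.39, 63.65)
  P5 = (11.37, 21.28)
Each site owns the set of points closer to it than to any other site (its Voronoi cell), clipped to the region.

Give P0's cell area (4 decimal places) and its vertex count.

Area of P0's cell: 367.7987 (5 vertices)

1. box [0,53]×[0,81]: [(0, 0) (53, 0) (53, 81) (0, 81)]
2. ⊥bis P0·P1 via (17.365,35.765): [(0, 0) (27.7248, 0) (4.2621, 81) (0, 81)]  |A|=1295.4691
3. ⊥bis P0·P2 via (16.16,47.59): [(0, 59.9811) (0, 0) (27.7248, 0) (13.3058, 49.7785)]  |A|=1089.0977
4. ⊥bis P0·P3 via (12.805,30.005): [(0, 59.9811) (0, 0) (6.089, 0) (15.52, 42.1346) (13.3058, 49.7785)]  |A|=633.2901
5. ⊥bis P0·P4 via (13.775,47.795): [(0, 56.1486) (0, 0) (6.089, 0) (15.52, 42.1346) (13.9028, 47.7175)]  |A|=595.9829
6. ⊥bis P0·P5 via (7.765,26.61): [(0, 56.1486) (0, 21.3581) (12.8087, 30.0213) (15.52, 42.1346) (13.9028, 47.7175)]  |A|=367.7987
7. canonical 5-gon: [(0, 56.1486) (0, 21.3581) (12.8087, 30.0213) (15.52, 42.1346) (13.9028, 47.7175)]
8. shoelace: 367.7987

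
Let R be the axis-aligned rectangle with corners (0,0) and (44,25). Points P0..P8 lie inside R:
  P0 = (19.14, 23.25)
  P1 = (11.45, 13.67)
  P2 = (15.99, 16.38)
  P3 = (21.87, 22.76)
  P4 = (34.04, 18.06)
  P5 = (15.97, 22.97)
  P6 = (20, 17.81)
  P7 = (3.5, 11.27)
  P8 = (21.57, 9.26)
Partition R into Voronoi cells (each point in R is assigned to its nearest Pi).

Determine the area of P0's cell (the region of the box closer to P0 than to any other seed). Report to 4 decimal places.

1. box [0,44]×[0,25]: [(0, 0) (44, 0) (44, 25) (0, 25)]
2. ⊥bis P0·P1 via (15.295,18.46): [(38.292, 0) (44, 0) (44, 25) (7.1476, 25)]  |A|=532.0047
3. ⊥bis P0·P2 via (17.565,19.815): [(8.3344, 24.0474) (44, 7.6941) (44, 25) (7.1476, 25)]  |A|=326.1651
4. ⊥bis P0·P3 via (20.505,23.005): [(8.3344, 24.0474) (19.7524, 18.812) (20.8631, 25) (7.1476, 25)]  |A|=44.7673
5. ⊥bis P0·P4 via (26.59,20.655): [(8.3344, 24.0474) (19.7524, 18.812) (20.8631, 25) (7.1476, 25)]  |A|=44.7673
6. ⊥bis P0·P5 via (17.555,23.11): [(17.8579, 19.6807) (19.7524, 18.812) (20.8631, 25) (17.3881, 25)]  |A|=15.5863
7. ⊥bis P0·P6 via (19.57,20.53): [(17.8075, 20.2514) (20.0751, 20.6099) (20.8631, 25) (17.3881, 25)]  |A|=13.0871
8. ⊥bis P0·P7 via (11.32,17.26): [(17.8075, 20.2514) (20.0751, 20.6099) (20.8631, 25) (17.3881, 25)]  |A|=13.0871
9. ⊥bis P0·P8 via (20.355,16.255): [(17.8075, 20.2514) (20.0751, 20.6099) (20.8631, 25) (17.3881, 25)]  |A|=13.0871
10. canonical 4-gon: [(17.8075, 20.2514) (20.0751, 20.6099) (20.8631, 25) (17.3881, 25)]
11. shoelace: 13.0871

Area of P0's cell: 13.0871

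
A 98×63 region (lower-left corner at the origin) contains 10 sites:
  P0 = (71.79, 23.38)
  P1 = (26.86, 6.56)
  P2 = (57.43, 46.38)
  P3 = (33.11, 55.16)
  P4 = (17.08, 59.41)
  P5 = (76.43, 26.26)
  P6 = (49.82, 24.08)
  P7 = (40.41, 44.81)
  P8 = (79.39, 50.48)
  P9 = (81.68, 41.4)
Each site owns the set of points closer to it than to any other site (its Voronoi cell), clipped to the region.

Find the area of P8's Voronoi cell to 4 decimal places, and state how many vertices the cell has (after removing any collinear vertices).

1. box [0,98]×[0,63]: [(0, 0) (98, 0) (98, 63) (0, 63)]
2. ⊥bis P8·P0 via (75.59,36.93): [(0, 58.1287) (98, 30.6453) (98, 63) (0, 63)]  |A|=1824.0765
3. ⊥bis P8·P1 via (53.125,28.52): [(37.0588, 47.7358) (98, 30.6453) (98, 63) (24.2965, 63)]  |A|=1548.3805
4. ⊥bis P8·P2 via (68.41,48.43): [(70.279, 38.4194) (98, 30.6453) (98, 63) (65.6897, 63)]  |A|=845.5549
5. ⊥bis P8·P3 via (56.25,52.82): [(70.279, 38.4194) (98, 30.6453) (98, 63) (65.6897, 63)]  |A|=845.5549
6. ⊥bis P8·P4 via (48.235,54.945): [(70.279, 38.4194) (98, 30.6453) (98, 63) (65.6897, 63)]  |A|=845.5549
7. ⊥bis P8·P5 via (77.91,38.37): [(70.1103, 39.3232) (98, 35.9147) (98, 63) (65.6897, 63)]  |A|=760.2018
8. ⊥bis P8·P6 via (64.605,37.28): [(70.1103, 39.3232) (98, 35.9147) (98, 63) (65.6897, 63)]  |A|=760.2018
9. ⊥bis P8·P7 via (59.9,47.645): [(70.1103, 39.3232) (98, 35.9147) (98, 63) (65.6897, 63)]  |A|=760.2018
10. ⊥bis P8·P9 via (80.535,45.94): [(69.3992, 43.1315) (98, 50.3447) (98, 63) (65.6897, 63)]  |A|=501.953
11. canonical 4-gon: [(69.3992, 43.1315) (98, 50.3447) (98, 63) (65.6897, 63)]
12. shoelace: 501.953

Area of P8's cell: 501.9530 (4 vertices)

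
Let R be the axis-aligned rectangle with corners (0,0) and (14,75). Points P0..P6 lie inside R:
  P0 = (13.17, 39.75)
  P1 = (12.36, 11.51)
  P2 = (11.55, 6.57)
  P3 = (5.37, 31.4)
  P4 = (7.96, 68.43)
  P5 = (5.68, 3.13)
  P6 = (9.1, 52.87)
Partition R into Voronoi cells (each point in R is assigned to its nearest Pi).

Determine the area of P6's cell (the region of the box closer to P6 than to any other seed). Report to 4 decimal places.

1. box [0,14]×[0,75]: [(0, 0) (14, 0) (14, 75) (0, 75)]
2. ⊥bis P6·P0 via (11.135,46.31): [(0, 42.8558) (14, 47.1988) (14, 75) (0, 75)]  |A|=419.6183
3. ⊥bis P6·P1 via (10.73,32.19): [(0, 42.8558) (14, 47.1988) (14, 75) (0, 75)]  |A|=419.6183
4. ⊥bis P6·P2 via (10.325,29.72): [(0, 42.8558) (14, 47.1988) (14, 75) (0, 75)]  |A|=419.6183
5. ⊥bis P6·P3 via (7.235,42.135): [(0, 43.3919) (1.1079, 43.1995) (14, 47.1988) (14, 75) (0, 75)]  |A|=419.3212
6. ⊥bis P6·P4 via (8.53,60.65): [(0, 60.0251) (0, 43.3919) (1.1079, 43.1995) (14, 47.1988) (14, 61.0508)]  |A|=216.8519
7. ⊥bis P6·P5 via (7.39,28): [(0, 60.0251) (0, 43.3919) (1.1079, 43.1995) (14, 47.1988) (14, 61.0508)]  |A|=216.8519
8. canonical 5-gon: [(0, 60.0251) (0, 43.3919) (1.1079, 43.1995) (14, 47.1988) (14, 61.0508)]
9. shoelace: 216.8519

Area of P6's cell: 216.8519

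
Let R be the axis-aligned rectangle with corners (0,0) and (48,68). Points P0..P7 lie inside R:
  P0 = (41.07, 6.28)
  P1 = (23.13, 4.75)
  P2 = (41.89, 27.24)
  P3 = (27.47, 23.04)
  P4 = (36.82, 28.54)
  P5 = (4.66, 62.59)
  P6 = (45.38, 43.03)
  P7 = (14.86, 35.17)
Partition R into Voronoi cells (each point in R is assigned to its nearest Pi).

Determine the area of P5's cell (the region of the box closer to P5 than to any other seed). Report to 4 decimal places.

Area of P5's cell: 507.3129

1. box [0,48]×[0,68]: [(0, 0) (48, 0) (48, 68) (0, 68)]
2. ⊥bis P5·P0 via (22.865,34.435): [(0, 19.6505) (48, 50.6873) (48, 68) (0, 68)]  |A|=1575.8933
3. ⊥bis P5·P1 via (13.895,33.67): [(0, 29.2329) (29.2798, 38.5828) (48, 50.6873) (48, 68) (0, 68)]  |A|=1435.6076
4. ⊥bis P5·P2 via (23.275,44.915): [(0, 29.2329) (12.0334, 33.0755) (45.1943, 68) (0, 68)]  |A|=1022.4427
5. ⊥bis P5·P3 via (16.065,42.815): [(0, 33.5497) (27.5951, 49.4648) (45.1943, 68) (0, 68)]  |A|=894.1711
6. ⊥bis P5·P4 via (20.74,45.565): [(0, 33.5497) (20.5938, 45.427) (44.4935, 68) (0, 68)]  |A|=856.9086
7. ⊥bis P5·P6 via (25.02,52.81): [(0, 33.5497) (20.5938, 45.427) (22.2041, 46.9478) (32.3166, 68) (0, 68)]  |A|=728.7334
8. ⊥bis P5·P7 via (9.76,48.88): [(0, 45.2494) (26.0415, 54.9366) (32.3166, 68) (0, 68)]  |A|=507.3129
9. canonical 4-gon: [(0, 45.2494) (26.0415, 54.9366) (32.3166, 68) (0, 68)]
10. shoelace: 507.3129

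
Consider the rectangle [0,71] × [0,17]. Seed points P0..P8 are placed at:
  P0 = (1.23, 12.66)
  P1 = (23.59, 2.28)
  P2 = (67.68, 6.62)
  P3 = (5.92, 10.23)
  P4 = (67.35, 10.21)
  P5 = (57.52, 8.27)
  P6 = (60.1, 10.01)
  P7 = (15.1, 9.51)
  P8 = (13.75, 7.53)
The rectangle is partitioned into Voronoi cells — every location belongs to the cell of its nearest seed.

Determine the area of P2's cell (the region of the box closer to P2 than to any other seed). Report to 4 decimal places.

1. box [0,71]×[0,17]: [(0, 0) (71, 0) (71, 17) (0, 17)]
2. ⊥bis P2·P0 via (34.455,9.64): [(33.5788, 0) (71, 0) (71, 17) (35.124, 17)]  |A|=623.0266
3. ⊥bis P2·P1 via (45.635,4.45): [(46.073, 0) (71, 0) (71, 17) (44.3996, 17)]  |A|=437.9823
4. ⊥bis P2·P3 via (36.8,8.425): [(46.073, 0) (71, 0) (71, 17) (44.3996, 17)]  |A|=437.9823
5. ⊥bis P2·P4 via (67.515,8.415): [(45.4444, 6.3862) (46.073, 0) (71, 0) (71, 8.7353)]  |A|=191.2131
6. ⊥bis P2·P5 via (62.6,7.445): [(62.6854, 7.9711) (61.3909, 0) (71, 0) (71, 8.7353)]  |A|=74.6126
7. ⊥bis P2·P6 via (63.89,8.315): [(63.7812, 8.0718) (62.0863, 4.282) (61.3909, 0) (71, 0) (71, 8.7353)]  |A|=72.6215
8. ⊥bis P2·P7 via (41.39,8.065): [(63.7812, 8.0718) (62.0863, 4.282) (61.3909, 0) (71, 0) (71, 8.7353)]  |A|=72.6215
9. ⊥bis P2·P8 via (40.715,7.075): [(63.7812, 8.0718) (62.0863, 4.282) (61.3909, 0) (71, 0) (71, 8.7353)]  |A|=72.6215
10. canonical 5-gon: [(63.7812, 8.0718) (62.0863, 4.282) (61.3909, 0) (71, 0) (71, 8.7353)]
11. shoelace: 72.6215

Area of P2's cell: 72.6215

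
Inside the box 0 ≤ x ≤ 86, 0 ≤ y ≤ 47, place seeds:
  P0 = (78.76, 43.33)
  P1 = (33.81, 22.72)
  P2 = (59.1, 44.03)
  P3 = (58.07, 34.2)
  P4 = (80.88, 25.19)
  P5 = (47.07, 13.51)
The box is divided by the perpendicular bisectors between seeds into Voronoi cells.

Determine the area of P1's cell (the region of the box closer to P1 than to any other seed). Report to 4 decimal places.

1. box [0,86]×[0,47]: [(0, 0) (86, 0) (86, 47) (0, 47)]
2. ⊥bis P1·P0 via (56.285,33.025): [(0, 0) (71.4273, 0) (49.8773, 47) (0, 47)]  |A|=2850.6582
3. ⊥bis P1·P2 via (46.455,33.375): [(0, 0) (71.4273, 0) (67.6668, 8.2016) (34.9742, 47) (0, 47)]  |A|=2561.5497
4. ⊥bis P1·P3 via (45.94,28.46): [(0, 0) (59.4075, 0) (39.9752, 41.065) (34.9742, 47) (0, 47)]  |A|=2262.9877
5. ⊥bis P1·P4 via (57.345,23.955): [(0, 0) (58.602, 0) (58.5016, 1.9144) (39.9752, 41.065) (34.9742, 47) (0, 47)]  |A|=2262.2167
6. ⊥bis P1·P5 via (40.44,18.115): [(0, 0) (27.8579, 0) (46.6229, 27.0168) (39.9752, 41.065) (34.9742, 47) (0, 47)]  |A|=1836.8028
7. canonical 6-gon: [(0, 0) (27.8579, 0) (46.6229, 27.0168) (39.9752, 41.065) (34.9742, 47) (0, 47)]
8. shoelace: 1836.8028

Area of P1's cell: 1836.8028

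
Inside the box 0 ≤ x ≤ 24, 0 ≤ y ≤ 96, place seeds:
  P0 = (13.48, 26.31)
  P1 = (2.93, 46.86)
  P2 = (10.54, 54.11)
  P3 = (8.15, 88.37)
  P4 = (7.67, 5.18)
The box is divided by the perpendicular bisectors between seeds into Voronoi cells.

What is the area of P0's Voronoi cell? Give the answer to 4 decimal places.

Area of P0's cell: 543.6373

1. box [0,24]×[0,96]: [(0, 0) (24, 0) (24, 96) (0, 96)]
2. ⊥bis P0·P1 via (8.205,36.585): [(0, 32.3727) (0, 0) (24, 0) (24, 44.6939)]  |A|=924.7988
3. ⊥bis P0·P2 via (12.01,40.21): [(16.1108, 40.6437) (0, 32.3727) (0, 0) (24, 0) (24, 41.478)]  |A|=912.1135
4. ⊥bis P0·P3 via (10.815,57.34): [(16.1108, 40.6437) (0, 32.3727) (0, 0) (24, 0) (24, 41.478)]  |A|=912.1135
5. ⊥bis P0·P4 via (10.575,15.745): [(16.1108, 40.6437) (0, 32.3727) (0, 18.6527) (24, 12.0536) (24, 41.478)]  |A|=543.6373
6. canonical 5-gon: [(16.1108, 40.6437) (0, 32.3727) (0, 18.6527) (24, 12.0536) (24, 41.478)]
7. shoelace: 543.6373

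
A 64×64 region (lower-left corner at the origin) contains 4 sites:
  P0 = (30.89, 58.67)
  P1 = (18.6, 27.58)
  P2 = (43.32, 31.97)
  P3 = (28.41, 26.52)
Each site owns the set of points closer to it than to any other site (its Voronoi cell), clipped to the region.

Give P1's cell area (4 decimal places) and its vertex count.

1. box [0,64]×[0,64]: [(0, 0) (64, 0) (64, 64) (0, 64)]
2. ⊥bis P1·P0 via (24.745,43.125): [(0, 52.9068) (0, 0) (64, 0) (64, 27.6073)]  |A|=2576.4525
3. ⊥bis P1·P2 via (30.96,29.775): [(28.8794, 41.4906) (0, 52.9068) (0, 0) (36.2477, 0)]  |A|=1515.9295
4. ⊥bis P1·P3 via (23.505,27.05): [(25.2216, 42.9366) (0, 52.9068) (0, 0) (20.5822, 0)]  |A|=1109.061
5. canonical 4-gon: [(25.2216, 42.9366) (0, 52.9068) (0, 0) (20.5822, 0)]
6. shoelace: 1109.061

Area of P1's cell: 1109.0610 (4 vertices)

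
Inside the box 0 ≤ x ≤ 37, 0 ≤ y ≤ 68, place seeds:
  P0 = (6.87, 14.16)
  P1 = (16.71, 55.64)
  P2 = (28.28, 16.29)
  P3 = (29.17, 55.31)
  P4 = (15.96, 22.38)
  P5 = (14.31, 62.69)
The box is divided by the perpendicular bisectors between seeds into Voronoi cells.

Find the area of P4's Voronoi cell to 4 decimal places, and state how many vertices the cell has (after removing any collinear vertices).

1. box [0,37]×[0,68]: [(0, 0) (37, 0) (37, 68) (0, 68)]
2. ⊥bis P4·P0 via (11.415,18.27): [(0, 30.8932) (27.9364, 0) (37, 0) (37, 68) (0, 68)]  |A|=2084.4784
3. ⊥bis P4·P1 via (16.335,39.01): [(0, 39.3783) (0, 30.8932) (27.9364, 0) (37, 0) (37, 38.544)]  |A|=1010.0421
4. ⊥bis P4·P2 via (22.12,19.335): [(31.6747, 38.6641) (0, 39.3783) (0, 30.8932) (17.9961, 10.9924)]  |A|=519.4822
5. ⊥bis P4·P3 via (22.565,38.845): [(30.2418, 35.7654) (22.5002, 38.871) (0, 39.3783) (0, 30.8932) (17.9961, 10.9924)]  |A|=506.037
6. ⊥bis P4·P5 via (15.135,42.535): [(30.2418, 35.7654) (22.5002, 38.871) (0, 39.3783) (0, 30.8932) (17.9961, 10.9924)]  |A|=506.037
7. canonical 5-gon: [(30.2418, 35.7654) (22.5002, 38.871) (0, 39.3783) (0, 30.8932) (17.9961, 10.9924)]
8. shoelace: 506.037

Area of P4's cell: 506.0370 (5 vertices)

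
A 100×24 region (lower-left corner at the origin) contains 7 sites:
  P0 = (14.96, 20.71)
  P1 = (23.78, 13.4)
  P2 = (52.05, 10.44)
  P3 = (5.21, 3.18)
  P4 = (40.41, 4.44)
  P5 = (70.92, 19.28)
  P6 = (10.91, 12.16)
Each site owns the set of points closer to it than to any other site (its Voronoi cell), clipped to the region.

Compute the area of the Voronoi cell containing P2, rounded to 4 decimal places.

Area of P2's cell: 452.9079

1. box [0,100]×[0,24]: [(0, 0) (100, 0) (100, 24) (0, 24)]
2. ⊥bis P2·P0 via (33.505,15.575): [(29.1924, 0) (100, 0) (100, 24) (35.8378, 24)]  |A|=1619.6375
3. ⊥bis P2·P1 via (37.915,11.92): [(36.6669, 0) (100, 0) (100, 24) (39.1798, 24)]  |A|=1489.839
4. ⊥bis P2·P3 via (28.63,6.81): [(36.6669, 0) (100, 0) (100, 24) (39.1798, 24)]  |A|=1489.839
5. ⊥bis P2·P4 via (46.23,7.44): [(38.929, 21.604) (50.0651, 0) (100, 0) (100, 24) (39.1798, 24)]  |A|=1345.1123
6. ⊥bis P2·P5 via (61.485,14.86): [(38.929, 21.604) (50.0651, 0) (68.4464, 0) (57.2032, 24) (39.1798, 24)]  |A|=452.9079
7. ⊥bis P2·P6 via (31.48,11.3): [(38.929, 21.604) (50.0651, 0) (68.4464, 0) (57.2032, 24) (39.1798, 24)]  |A|=452.9079
8. canonical 5-gon: [(38.929, 21.604) (50.0651, 0) (68.4464, 0) (57.2032, 24) (39.1798, 24)]
9. shoelace: 452.9079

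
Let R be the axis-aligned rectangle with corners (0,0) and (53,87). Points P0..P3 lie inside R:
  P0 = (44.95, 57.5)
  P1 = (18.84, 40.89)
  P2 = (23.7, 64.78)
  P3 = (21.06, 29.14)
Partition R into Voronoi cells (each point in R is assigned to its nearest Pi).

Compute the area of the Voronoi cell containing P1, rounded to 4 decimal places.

1. box [0,53]×[0,87]: [(0, 0) (53, 0) (53, 87) (0, 87)]
2. ⊥bis P1·P0 via (31.895,49.195): [(0, 0) (53, 0) (53, 16.0191) (7.8452, 87) (0, 87)]  |A|=3008.435
3. ⊥bis P1·P2 via (21.27,52.835): [(0, 57.162) (0, 0) (53, 0) (53, 16.0191) (30.8146, 50.8933)]  |A|=2407.0804
4. ⊥bis P1·P3 via (19.95,35.015): [(0, 57.162) (0, 31.2457) (38.6661, 38.5512) (30.8146, 50.8933)]  |A|=666.5913
5. canonical 4-gon: [(0, 57.162) (0, 31.2457) (38.6661, 38.5512) (30.8146, 50.8933)]
6. shoelace: 666.5913

Area of P1's cell: 666.5913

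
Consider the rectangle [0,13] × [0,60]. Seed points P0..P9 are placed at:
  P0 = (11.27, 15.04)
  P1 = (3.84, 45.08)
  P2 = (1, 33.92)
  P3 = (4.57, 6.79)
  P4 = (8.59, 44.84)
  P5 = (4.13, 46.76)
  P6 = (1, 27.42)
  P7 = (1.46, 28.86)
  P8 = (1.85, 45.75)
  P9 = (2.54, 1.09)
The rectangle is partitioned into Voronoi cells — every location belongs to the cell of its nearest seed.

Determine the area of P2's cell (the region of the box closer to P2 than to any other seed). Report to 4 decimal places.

Area of P2's cell: 74.4950

1. box [0,13]×[0,60]: [(0, 0) (13, 0) (13, 60) (0, 60)]
2. ⊥bis P2·P0 via (6.135,24.48): [(0, 21.1428) (13, 28.2143) (13, 60) (0, 60)]  |A|=459.1789
3. ⊥bis P2·P1 via (2.42,39.5): [(0, 40.1158) (0, 21.1428) (13, 28.2143) (13, 36.8076)]  |A|=179.1813
4. ⊥bis P2·P3 via (2.785,20.355): [(0, 40.1158) (0, 21.1428) (13, 28.2143) (13, 36.8076)]  |A|=179.1813
5. ⊥bis P2·P4 via (4.795,39.38): [(5.8945, 38.6158) (0, 40.1158) (0, 21.1428) (13, 28.2143) (13, 33.6771)]  |A|=168.0592
6. ⊥bis P2·P5 via (2.565,40.34): [(5.8945, 38.6158) (0, 40.1158) (0, 21.1428) (13, 28.2143) (13, 33.6771)]  |A|=168.0592
7. ⊥bis P2·P6 via (1,30.67): [(5.8945, 38.6158) (0, 40.1158) (0, 30.67) (13, 30.67) (13, 33.6771)]  |A|=90.1703
8. ⊥bis P2·P7 via (1.23,31.39): [(5.8945, 38.6158) (0, 40.1158) (0, 31.2782) (13, 32.46) (13, 33.6771)]  |A|=74.5821
9. ⊥bis P2·P8 via (1.425,39.835): [(5.8945, 38.6158) (0.9771, 39.8672) (0, 39.9374) (0, 31.2782) (13, 32.46) (13, 33.6771)]  |A|=74.495
10. ⊥bis P2·P9 via (1.77,17.505): [(5.8945, 38.6158) (0.9771, 39.8672) (0, 39.9374) (0, 31.2782) (13, 32.46) (13, 33.6771)]  |A|=74.495
11. canonical 6-gon: [(5.8945, 38.6158) (0.9771, 39.8672) (0, 39.9374) (0, 31.2782) (13, 32.46) (13, 33.6771)]
12. shoelace: 74.495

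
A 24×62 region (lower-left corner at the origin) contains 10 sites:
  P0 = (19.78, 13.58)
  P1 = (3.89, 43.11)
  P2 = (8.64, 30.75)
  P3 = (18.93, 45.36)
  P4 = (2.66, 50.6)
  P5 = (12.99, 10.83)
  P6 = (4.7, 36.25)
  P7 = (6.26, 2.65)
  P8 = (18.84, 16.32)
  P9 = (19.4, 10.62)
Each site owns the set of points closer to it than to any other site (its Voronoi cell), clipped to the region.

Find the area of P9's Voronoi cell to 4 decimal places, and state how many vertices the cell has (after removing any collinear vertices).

1. box [0,24]×[0,62]: [(0, 0) (24, 0) (24, 62) (0, 62)]
2. ⊥bis P9·P0 via (19.59,12.1): [(0, 14.6149) (0, 0) (24, 0) (24, 11.5339)]  |A|=313.7854
3. ⊥bis P9·P1 via (11.645,26.865): [(0, 14.6149) (0, 0) (24, 0) (24, 11.5339)]  |A|=313.7854
4. ⊥bis P9·P2 via (14.02,20.685): [(2.1481, 14.3392) (0, 13.191) (0, 0) (24, 0) (24, 11.5339)]  |A|=312.256
5. ⊥bis P9·P3 via (19.165,27.99): [(2.1481, 14.3392) (0, 13.191) (0, 0) (24, 0) (24, 11.5339)]  |A|=312.256
6. ⊥bis P9·P4 via (11.03,30.61): [(2.1481, 14.3392) (0, 13.191) (0, 0) (24, 0) (24, 11.5339)]  |A|=312.256
7. ⊥bis P9·P5 via (16.195,10.725): [(16.2541, 12.5283) (15.8436, 0) (24, 0) (24, 11.5339)]  |A|=95.7627
8. ⊥bis P9·P6 via (12.05,23.435): [(16.2541, 12.5283) (15.8436, 0) (24, 0) (24, 11.5339)]  |A|=95.7627
9. ⊥bis P9·P7 via (12.83,6.635): [(16.2541, 12.5283) (15.8954, 1.5811) (16.8544, 0) (24, 0) (24, 11.5339)]  |A|=94.9636
10. ⊥bis P9·P8 via (19.12,13.47): [(16.2541, 12.5283) (15.8954, 1.5811) (16.8544, 0) (24, 0) (24, 11.5339)]  |A|=94.9636
11. canonical 5-gon: [(16.2541, 12.5283) (15.8954, 1.5811) (16.8544, 0) (24, 0) (24, 11.5339)]
12. shoelace: 94.9636

Area of P9's cell: 94.9636 (5 vertices)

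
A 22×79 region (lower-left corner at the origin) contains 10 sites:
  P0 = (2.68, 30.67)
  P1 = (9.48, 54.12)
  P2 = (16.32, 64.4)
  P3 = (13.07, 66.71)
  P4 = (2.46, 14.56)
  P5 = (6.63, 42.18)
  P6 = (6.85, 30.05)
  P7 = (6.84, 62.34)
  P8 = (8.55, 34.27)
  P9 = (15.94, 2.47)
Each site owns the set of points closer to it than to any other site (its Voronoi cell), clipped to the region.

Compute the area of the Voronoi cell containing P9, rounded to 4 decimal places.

1. box [0,22]×[0,79]: [(0, 0) (22, 0) (22, 79) (0, 79)]
2. ⊥bis P9·P0 via (9.31,16.57): [(0, 12.1923) (0, 0) (22, 0) (22, 22.537)]  |A|=382.0225
3. ⊥bis P9·P1 via (12.71,28.295): [(0, 12.1923) (0, 0) (22, 0) (22, 22.537)]  |A|=382.0225
4. ⊥bis P9·P2 via (16.13,33.435): [(0, 12.1923) (0, 0) (22, 0) (22, 22.537)]  |A|=382.0225
5. ⊥bis P9·P3 via (14.505,34.59): [(0, 12.1923) (0, 0) (22, 0) (22, 22.537)]  |A|=382.0225
6. ⊥bis P9·P4 via (9.2,8.515): [(21.6128, 22.3549) (1.563, 0) (22, 0) (22, 22.537)]  |A|=232.7965
7. ⊥bis P9·P5 via (11.285,22.325): [(21.6128, 22.3549) (1.563, 0) (22, 0) (22, 22.537)]  |A|=232.7965
8. ⊥bis P9·P6 via (11.395,16.26): [(18.1403, 18.4832) (1.563, 0) (22, 0) (22, 19.7553)]  |A|=226.9947
9. ⊥bis P9·P7 via (11.39,32.405): [(18.1403, 18.4832) (1.563, 0) (22, 0) (22, 19.7553)]  |A|=226.9947
10. ⊥bis P9·P8 via (12.245,18.37): [(18.1403, 18.4832) (1.563, 0) (22, 0) (22, 19.7553)]  |A|=226.9947
11. canonical 4-gon: [(18.1403, 18.4832) (1.563, 0) (22, 0) (22, 19.7553)]
12. shoelace: 226.9947

Area of P9's cell: 226.9947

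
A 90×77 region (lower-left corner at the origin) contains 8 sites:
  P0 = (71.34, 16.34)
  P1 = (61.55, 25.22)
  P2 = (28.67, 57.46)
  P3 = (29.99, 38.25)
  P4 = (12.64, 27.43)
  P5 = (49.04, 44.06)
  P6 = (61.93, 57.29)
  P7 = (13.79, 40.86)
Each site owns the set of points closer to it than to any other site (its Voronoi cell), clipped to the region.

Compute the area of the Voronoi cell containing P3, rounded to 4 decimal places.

Area of P3's cell: 554.4099

1. box [0,90]×[0,77]: [(0, 0) (90, 0) (90, 77) (0, 77)]
2. ⊥bis P3·P0 via (50.665,27.295): [(0, 0) (36.2023, 0) (77.002, 77) (0, 77)]  |A|=4358.3663
3. ⊥bis P3·P1 via (45.77,31.735): [(0, 0) (32.6677, 0) (64.4583, 77) (0, 77)]  |A|=3739.3531
4. ⊥bis P3·P2 via (29.33,47.855): [(0, 45.8396) (0, 0) (32.6677, 0) (53.0997, 49.4883)]  |A|=2025.3711
5. ⊥bis P3·P4 via (21.315,32.84): [(12.6653, 46.7099) (36.3034, 8.8059) (53.0997, 49.4883)]  |A|=799.1508
6. ⊥bis P3·P5 via (39.515,41.155): [(37.3045, 48.403) (12.6653, 46.7099) (36.3034, 8.8059) (43.8249, 27.0237)]  |A|=626.7669
7. ⊥bis P3·P6 via (45.96,47.77): [(37.3045, 48.403) (12.6653, 46.7099) (36.3034, 8.8059) (43.8249, 27.0237)]  |A|=626.7669
8. ⊥bis P3·P7 via (21.89,39.555): [(37.3045, 48.403) (23.1589, 47.431) (20.9122, 33.4859) (36.3034, 8.8059) (43.8249, 27.0237)]  |A|=554.4099
9. canonical 5-gon: [(37.3045, 48.403) (23.1589, 47.431) (20.9122, 33.4859) (36.3034, 8.8059) (43.8249, 27.0237)]
10. shoelace: 554.4099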